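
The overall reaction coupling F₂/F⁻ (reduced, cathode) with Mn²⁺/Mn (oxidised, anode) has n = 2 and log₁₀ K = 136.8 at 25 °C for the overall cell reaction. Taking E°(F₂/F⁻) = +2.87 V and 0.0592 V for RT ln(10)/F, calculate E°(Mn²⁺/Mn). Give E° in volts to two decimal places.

E°cell = (0.0592/n)·log K = (0.0592/2)(136.8) = +4.049 V.
Since F₂/F⁻ is the cathode and Mn²⁺/Mn the anode, E°cell = E°(F₂/F⁻) − E°(Mn²⁺/Mn).
So E°(Mn²⁺/Mn) = E°(F₂/F⁻) − E°cell = (+2.87) − (+4.049) = -1.18 V.

-1.18 V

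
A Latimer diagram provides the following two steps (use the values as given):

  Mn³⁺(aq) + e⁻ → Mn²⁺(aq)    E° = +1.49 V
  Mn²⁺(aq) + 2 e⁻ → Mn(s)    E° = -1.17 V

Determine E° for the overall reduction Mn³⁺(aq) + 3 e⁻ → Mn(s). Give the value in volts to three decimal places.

Standard free energies of sequential steps add: ΔG°₃ = ΔG°₁ + ΔG°₂, so n₃E°₃ = n₁E°₁ + n₂E°₂.
E°₃ = (1×+1.49 + 2×-1.17) / 3 = (-0.850) / 3 = -0.283 V.
Simply averaging or adding the two E° values would be wrong; the electron-weighted sum is required.

-0.283 V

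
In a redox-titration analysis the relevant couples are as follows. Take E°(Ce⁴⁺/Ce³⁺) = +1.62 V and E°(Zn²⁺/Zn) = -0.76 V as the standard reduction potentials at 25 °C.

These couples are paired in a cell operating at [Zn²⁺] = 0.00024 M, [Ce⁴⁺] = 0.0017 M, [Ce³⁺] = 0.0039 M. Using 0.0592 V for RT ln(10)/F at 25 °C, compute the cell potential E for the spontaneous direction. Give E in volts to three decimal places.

Ce⁴⁺/Ce³⁺ is the cathode (higher E°), Zn²⁺/Zn the anode: E°cell = +1.62 − (-0.76) = +2.38 V, n = 2.
Overall: 2 Ce⁴⁺(aq) + Zn(s) → 2 Ce³⁺(aq) + Zn²⁺(aq)
Q = [Ce³⁺]^2·[Zn²⁺] / ([Ce⁴⁺]^2); log Q = -2.899.
E = E° − (0.0592/n) log Q = +2.38 − (0.0592/2)(-2.899) = +2.466 V.

+2.466 V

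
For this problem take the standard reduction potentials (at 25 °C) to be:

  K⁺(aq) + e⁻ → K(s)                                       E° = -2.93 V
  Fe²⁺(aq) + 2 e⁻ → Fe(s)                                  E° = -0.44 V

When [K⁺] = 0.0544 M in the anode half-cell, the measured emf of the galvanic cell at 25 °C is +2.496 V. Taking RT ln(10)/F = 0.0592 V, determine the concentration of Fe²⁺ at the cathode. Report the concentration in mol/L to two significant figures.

0.0047 M

Fe²⁺/Fe is the cathode, K⁺/K the anode: E°cell = +2.49 V, n = 2.
Overall reaction: Fe²⁺(aq) + 2 K(s) → Fe(s) + 2 K⁺(aq); Q = [K⁺]^2/[Fe²⁺]^1.
From E = E° − (0.0592/n) log Q: log Q = (E° − E)·n/0.0592 = (+2.49 − (+2.496))·2/0.0592 = -0.2027.
So 1·log[Fe²⁺] = 2·log(0.0544) − log Q = -2.5288 − (-0.2027) = -2.3261; [Fe²⁺] = 10^(-2.3261) ≈ 0.0047 M.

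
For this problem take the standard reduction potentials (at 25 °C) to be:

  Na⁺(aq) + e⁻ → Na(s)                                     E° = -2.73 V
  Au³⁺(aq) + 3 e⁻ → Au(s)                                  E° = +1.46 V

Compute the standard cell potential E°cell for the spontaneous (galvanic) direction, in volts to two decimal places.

The Au³⁺/Au couple has the higher reduction potential, so it is the cathode; Na⁺/Na is oxidised at the anode.
E°cell = E°(cathode) − E°(anode) = (+1.46) − (-2.73) = +4.19 V.
Since E°cell > 0, the reaction is spontaneous under standard conditions.

+4.19 V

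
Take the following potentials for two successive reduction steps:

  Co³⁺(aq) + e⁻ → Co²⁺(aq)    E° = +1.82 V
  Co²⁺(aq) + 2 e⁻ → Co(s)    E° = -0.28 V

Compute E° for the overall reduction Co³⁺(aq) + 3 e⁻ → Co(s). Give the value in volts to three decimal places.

+0.420 V

Adding the free-energy changes (−nFE°) of the two steps gives −n₃FE°₃ = −n₁FE°₁ − n₂FE°₂.
E°₃ = (1×+1.82 + 2×-0.28) / 3 = (+1.260) / 3 = +0.420 V.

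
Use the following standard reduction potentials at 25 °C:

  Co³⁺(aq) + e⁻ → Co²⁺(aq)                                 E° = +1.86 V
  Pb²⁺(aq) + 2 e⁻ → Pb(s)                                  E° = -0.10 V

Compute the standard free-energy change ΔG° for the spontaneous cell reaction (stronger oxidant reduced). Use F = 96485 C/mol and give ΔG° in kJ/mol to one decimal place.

Co³⁺/Co²⁺ (E° = +1.86 V) is the cathode; Pb²⁺/Pb (E° = -0.10 V) is the anode, so E°cell = +1.96 V.
Balancing electrons gives n = 2 (lcm of 1 and 2).
ΔG° = −nFE° = −(2)(96485)(+1.96) = -378,221 J = -378.2 kJ/mol.

-378.2 kJ/mol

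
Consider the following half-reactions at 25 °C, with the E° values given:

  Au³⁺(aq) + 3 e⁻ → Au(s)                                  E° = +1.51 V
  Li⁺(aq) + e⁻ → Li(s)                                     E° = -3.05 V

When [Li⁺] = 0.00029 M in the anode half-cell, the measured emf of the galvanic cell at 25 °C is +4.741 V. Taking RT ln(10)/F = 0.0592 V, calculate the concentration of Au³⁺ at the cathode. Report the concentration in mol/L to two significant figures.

0.036 M

Au³⁺/Au is the cathode, Li⁺/Li the anode: E°cell = +4.56 V, n = 3.
Overall reaction: Au³⁺(aq) + 3 Li(s) → Au(s) + 3 Li⁺(aq); Q = [Li⁺]^3/[Au³⁺]^1.
From E = E° − (0.0592/n) log Q: log Q = (E° − E)·n/0.0592 = (+4.56 − (+4.741))·3/0.0592 = -9.1723.
So 1·log[Au³⁺] = 3·log(0.00029) − log Q = -10.6128 − (-9.1723) = -1.4405; [Au³⁺] = 10^(-1.4405) ≈ 0.036 M.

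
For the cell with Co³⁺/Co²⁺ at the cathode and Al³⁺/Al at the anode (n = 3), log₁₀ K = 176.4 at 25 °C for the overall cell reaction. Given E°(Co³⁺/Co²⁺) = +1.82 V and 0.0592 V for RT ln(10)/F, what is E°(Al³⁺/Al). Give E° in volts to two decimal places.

-1.66 V

E°cell = (0.0592/n)·log K = (0.0592/3)(176.4) = +3.481 V.
Since Co³⁺/Co²⁺ is the cathode and Al³⁺/Al the anode, E°cell = E°(Co³⁺/Co²⁺) − E°(Al³⁺/Al).
So E°(Al³⁺/Al) = E°(Co³⁺/Co²⁺) − E°cell = (+1.82) − (+3.481) = -1.66 V.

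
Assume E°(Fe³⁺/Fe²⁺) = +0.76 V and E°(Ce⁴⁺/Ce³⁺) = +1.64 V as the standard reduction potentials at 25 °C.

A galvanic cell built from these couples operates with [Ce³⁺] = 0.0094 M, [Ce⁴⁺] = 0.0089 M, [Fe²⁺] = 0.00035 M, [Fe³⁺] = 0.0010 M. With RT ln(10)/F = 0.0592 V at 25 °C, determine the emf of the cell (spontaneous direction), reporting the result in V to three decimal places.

+0.852 V

Ce⁴⁺/Ce³⁺ is the cathode (higher E°), Fe³⁺/Fe²⁺ the anode: E°cell = +1.64 − (+0.76) = +0.88 V, n = 1.
Overall: Ce⁴⁺(aq) + Fe²⁺(aq) → Ce³⁺(aq) + Fe³⁺(aq)
Q = [Ce³⁺]·[Fe³⁺] / ([Ce⁴⁺]·[Fe²⁺]); log Q = 0.480.
E = E° − (0.0592/n) log Q = +0.88 − (0.0592/1)(0.480) = +0.852 V.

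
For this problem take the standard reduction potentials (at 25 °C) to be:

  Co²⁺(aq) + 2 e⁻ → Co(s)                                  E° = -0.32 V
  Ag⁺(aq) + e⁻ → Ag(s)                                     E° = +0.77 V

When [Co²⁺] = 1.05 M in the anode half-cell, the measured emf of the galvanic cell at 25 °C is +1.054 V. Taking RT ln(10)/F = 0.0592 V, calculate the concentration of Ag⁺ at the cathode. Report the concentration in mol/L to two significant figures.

0.25 M

Ag⁺/Ag is the cathode, Co²⁺/Co the anode: E°cell = +1.09 V, n = 2.
Overall reaction: 2 Ag⁺(aq) + Co(s) → 2 Ag(s) + Co²⁺(aq); Q = [Co²⁺]^1/[Ag⁺]^2.
From E = E° − (0.0592/n) log Q: log Q = (E° − E)·n/0.0592 = (+1.09 − (+1.054))·2/0.0592 = 1.2162.
So 2·log[Ag⁺] = 1·log(1.05) − log Q = 0.0212 − (1.2162) = -1.1950; log[Ag⁺] = -1.1950 / 2 = -0.5975; [Ag⁺] = 10^(-0.5975) ≈ 0.25 M.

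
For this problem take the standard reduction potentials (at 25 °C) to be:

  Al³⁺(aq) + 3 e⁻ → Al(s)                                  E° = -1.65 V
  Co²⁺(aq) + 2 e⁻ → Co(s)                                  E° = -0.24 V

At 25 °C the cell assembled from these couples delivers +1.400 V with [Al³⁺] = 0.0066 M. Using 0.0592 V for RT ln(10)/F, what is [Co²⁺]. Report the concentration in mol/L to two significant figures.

0.016 M

Co²⁺/Co is the cathode, Al³⁺/Al the anode: E°cell = +1.41 V, n = 6.
Overall reaction: 3 Co²⁺(aq) + 2 Al(s) → 3 Co(s) + 2 Al³⁺(aq); Q = [Al³⁺]^2/[Co²⁺]^3.
From E = E° − (0.0592/n) log Q: log Q = (E° − E)·n/0.0592 = (+1.41 − (+1.400))·6/0.0592 = 1.0135.
So 3·log[Co²⁺] = 2·log(0.0066) − log Q = -4.3609 − (1.0135) = -5.3744; log[Co²⁺] = -5.3744 / 3 = -1.7915; [Co²⁺] = 10^(-1.7915) ≈ 0.016 M.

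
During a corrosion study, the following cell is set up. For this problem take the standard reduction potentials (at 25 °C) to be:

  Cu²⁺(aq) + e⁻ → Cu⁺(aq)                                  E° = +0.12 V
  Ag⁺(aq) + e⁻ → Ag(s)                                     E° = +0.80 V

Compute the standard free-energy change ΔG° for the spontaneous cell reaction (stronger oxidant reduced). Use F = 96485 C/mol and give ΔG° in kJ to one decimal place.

-65.6 kJ

Ag⁺/Ag (E° = +0.80 V) is the cathode; Cu²⁺/Cu⁺ (E° = +0.12 V) is the anode, so E°cell = +0.68 V.
Balancing electrons gives n = 1 (lcm of 1 and 1).
ΔG° = −nFE° = −(1)(96485)(+0.68) = -65,610 J = -65.6 kJ.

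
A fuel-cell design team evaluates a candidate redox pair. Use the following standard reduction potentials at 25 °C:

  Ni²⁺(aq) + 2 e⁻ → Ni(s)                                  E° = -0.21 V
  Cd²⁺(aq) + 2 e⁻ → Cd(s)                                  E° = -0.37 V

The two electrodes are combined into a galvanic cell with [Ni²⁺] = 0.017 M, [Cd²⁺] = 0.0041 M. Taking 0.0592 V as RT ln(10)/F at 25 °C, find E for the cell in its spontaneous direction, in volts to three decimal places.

Ni²⁺/Ni is the cathode (higher E°), Cd²⁺/Cd the anode: E°cell = -0.21 − (-0.37) = +0.16 V, n = 2.
Overall: Ni²⁺(aq) + Cd(s) → Ni(s) + Cd²⁺(aq)
Q = [Cd²⁺] / ([Ni²⁺]); log Q = -0.618.
E = E° − (0.0592/n) log Q = +0.16 − (0.0592/2)(-0.618) = +0.178 V.

+0.178 V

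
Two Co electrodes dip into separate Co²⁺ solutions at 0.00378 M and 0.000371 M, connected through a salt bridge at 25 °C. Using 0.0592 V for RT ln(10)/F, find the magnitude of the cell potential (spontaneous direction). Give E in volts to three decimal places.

For a concentration cell E°cell = 0. The 0.00378 M side is the cathode (reduction is favoured where [Co²⁺] is higher).
With n = 2, E = −(0.0592/2) log([Co²⁺]ₐₙ/[Co²⁺]꜀ₐₜ) = −(0.0592/2) log(0.000371/0.00378) = −(0.0592/2)(-1.008) = +0.030 V.

+0.030 V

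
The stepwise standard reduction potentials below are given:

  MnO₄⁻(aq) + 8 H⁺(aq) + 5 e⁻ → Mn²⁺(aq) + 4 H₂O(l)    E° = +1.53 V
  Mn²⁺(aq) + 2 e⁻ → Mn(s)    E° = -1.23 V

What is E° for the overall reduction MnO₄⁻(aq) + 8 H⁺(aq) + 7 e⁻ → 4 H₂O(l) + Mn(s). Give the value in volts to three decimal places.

Adding the free-energy changes (−nFE°) of the two steps gives −n₃FE°₃ = −n₁FE°₁ − n₂FE°₂.
E°₃ = (5×+1.53 + 2×-1.23) / 7 = (+5.190) / 7 = +0.741 V.

+0.741 V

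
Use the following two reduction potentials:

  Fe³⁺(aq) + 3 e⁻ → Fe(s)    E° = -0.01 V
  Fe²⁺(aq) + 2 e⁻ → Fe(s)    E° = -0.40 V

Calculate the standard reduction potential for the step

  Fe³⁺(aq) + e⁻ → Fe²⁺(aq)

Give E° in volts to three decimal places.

Sequential free energies add, so n₃E°₃ = n₁E°₁ + n₂E°₂.
With n₃ = 3, and the known step contributing 2×(-0.40) V, the unknown satisfies 1·E° = 3×(-0.01) − 2×(-0.40) = +0.770.
E° = +0.770 / 1 = +0.770 V.

+0.770 V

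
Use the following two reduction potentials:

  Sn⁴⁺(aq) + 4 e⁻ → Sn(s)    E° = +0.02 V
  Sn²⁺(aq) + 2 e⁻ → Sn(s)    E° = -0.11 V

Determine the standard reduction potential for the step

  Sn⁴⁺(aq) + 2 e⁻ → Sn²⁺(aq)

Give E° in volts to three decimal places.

+0.150 V

Sequential free energies add, so n₃E°₃ = n₁E°₁ + n₂E°₂.
With n₃ = 4, and the known step contributing 2×(-0.11) V, the unknown satisfies 2·E° = 4×(+0.02) − 2×(-0.11) = +0.300.
E° = +0.300 / 2 = +0.150 V.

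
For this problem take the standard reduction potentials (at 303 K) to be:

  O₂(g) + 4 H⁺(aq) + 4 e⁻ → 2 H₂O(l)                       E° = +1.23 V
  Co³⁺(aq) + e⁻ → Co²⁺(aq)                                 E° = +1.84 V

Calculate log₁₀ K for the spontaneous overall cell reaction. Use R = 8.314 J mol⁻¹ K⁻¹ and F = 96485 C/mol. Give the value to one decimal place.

Cathode: Co³⁺/Co²⁺; anode: O₂/H₂O. E°cell = (+1.84) − (+1.23) = +0.61 V, with n = 4.
ΔG° = −nFE° = −RT ln K, so ln K = nFE°/(RT) = (4)(96485)(+0.61) / ((8.314)(303)) = 93.454.
log₁₀ K = 93.454 / ln 10 = 40.6.

40.6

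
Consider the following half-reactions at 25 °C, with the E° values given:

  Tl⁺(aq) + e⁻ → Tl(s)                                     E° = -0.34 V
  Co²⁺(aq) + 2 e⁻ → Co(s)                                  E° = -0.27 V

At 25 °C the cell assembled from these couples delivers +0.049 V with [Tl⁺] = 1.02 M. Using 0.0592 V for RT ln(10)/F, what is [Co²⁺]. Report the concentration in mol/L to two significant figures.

Co²⁺/Co is the cathode, Tl⁺/Tl the anode: E°cell = +0.07 V, n = 2.
Overall reaction: Co²⁺(aq) + 2 Tl(s) → Co(s) + 2 Tl⁺(aq); Q = [Tl⁺]^2/[Co²⁺]^1.
From E = E° − (0.0592/n) log Q: log Q = (E° − E)·n/0.0592 = (+0.07 − (+0.049))·2/0.0592 = 0.7095.
So 1·log[Co²⁺] = 2·log(1.02) − log Q = 0.0172 − (0.7095) = -0.6923; [Co²⁺] = 10^(-0.6923) ≈ 0.20 M.

0.20 M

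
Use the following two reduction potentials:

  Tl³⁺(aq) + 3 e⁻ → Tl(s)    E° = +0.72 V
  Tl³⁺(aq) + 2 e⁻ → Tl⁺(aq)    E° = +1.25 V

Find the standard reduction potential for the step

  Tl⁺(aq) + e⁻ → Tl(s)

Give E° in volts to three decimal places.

Sequential free energies add, so n₃E°₃ = n₁E°₁ + n₂E°₂.
With n₃ = 3, and the known step contributing 2×(+1.25) V, the unknown satisfies 1·E° = 3×(+0.72) − 2×(+1.25) = -0.340.
E° = -0.340 / 1 = -0.340 V.

-0.340 V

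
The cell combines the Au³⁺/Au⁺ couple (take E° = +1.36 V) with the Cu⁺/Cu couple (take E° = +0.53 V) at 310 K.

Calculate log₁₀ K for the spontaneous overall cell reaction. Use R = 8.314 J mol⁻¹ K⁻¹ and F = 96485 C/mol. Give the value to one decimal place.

27.0

Cathode: Au³⁺/Au⁺; anode: Cu⁺/Cu. E°cell = (+1.36) − (+0.53) = +0.83 V, with n = 2.
ΔG° = −nFE° = −RT ln K, so ln K = nFE°/(RT) = (2)(96485)(+0.83) / ((8.314)(310)) = 62.144.
log₁₀ K = 62.144 / ln 10 = 27.0.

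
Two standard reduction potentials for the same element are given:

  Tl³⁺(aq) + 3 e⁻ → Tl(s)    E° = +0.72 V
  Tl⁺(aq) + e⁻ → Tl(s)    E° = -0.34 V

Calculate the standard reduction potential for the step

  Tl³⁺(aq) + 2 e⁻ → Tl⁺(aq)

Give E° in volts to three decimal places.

+1.250 V

Sequential free energies add, so n₃E°₃ = n₁E°₁ + n₂E°₂.
With n₃ = 3, and the known step contributing 1×(-0.34) V, the unknown satisfies 2·E° = 3×(+0.72) − 1×(-0.34) = +2.500.
E° = +2.500 / 2 = +1.250 V.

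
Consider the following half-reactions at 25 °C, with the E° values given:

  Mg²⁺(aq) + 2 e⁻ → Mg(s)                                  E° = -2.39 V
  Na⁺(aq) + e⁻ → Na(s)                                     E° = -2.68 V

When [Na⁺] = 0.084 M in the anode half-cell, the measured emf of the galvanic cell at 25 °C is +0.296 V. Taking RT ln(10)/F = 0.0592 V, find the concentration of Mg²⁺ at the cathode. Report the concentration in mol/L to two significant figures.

Mg²⁺/Mg is the cathode, Na⁺/Na the anode: E°cell = +0.29 V, n = 2.
Overall reaction: Mg²⁺(aq) + 2 Na(s) → Mg(s) + 2 Na⁺(aq); Q = [Na⁺]^2/[Mg²⁺]^1.
From E = E° − (0.0592/n) log Q: log Q = (E° − E)·n/0.0592 = (+0.29 − (+0.296))·2/0.0592 = -0.2027.
So 1·log[Mg²⁺] = 2·log(0.084) − log Q = -2.1514 − (-0.2027) = -1.9487; [Mg²⁺] = 10^(-1.9487) ≈ 0.011 M.

0.011 M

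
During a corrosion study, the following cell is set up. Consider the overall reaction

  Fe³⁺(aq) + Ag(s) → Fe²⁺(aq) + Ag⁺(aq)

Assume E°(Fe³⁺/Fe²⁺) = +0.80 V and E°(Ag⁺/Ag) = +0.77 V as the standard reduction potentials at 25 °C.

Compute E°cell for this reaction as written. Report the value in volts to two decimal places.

The Fe³⁺/Fe²⁺ couple has the higher reduction potential, so it is the cathode; Ag⁺/Ag is oxidised at the anode.
E°cell = E°(cathode) − E°(anode) = (+0.80) − (+0.77) = +0.03 V.
Since E°cell > 0, the reaction is spontaneous under standard conditions.

+0.03 V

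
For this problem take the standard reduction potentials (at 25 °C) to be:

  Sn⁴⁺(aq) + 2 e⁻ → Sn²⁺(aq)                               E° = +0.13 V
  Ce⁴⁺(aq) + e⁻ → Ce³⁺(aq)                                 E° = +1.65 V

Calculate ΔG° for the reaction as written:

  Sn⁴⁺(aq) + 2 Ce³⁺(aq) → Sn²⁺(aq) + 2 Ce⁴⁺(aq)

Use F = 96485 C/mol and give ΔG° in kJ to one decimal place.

+293.3 kJ

As written, Sn⁴⁺/Sn²⁺ is reduced (cathode) and Ce⁴⁺/Ce³⁺ is oxidised (anode), so E°cell = (+0.13) − (+1.65) = -1.52 V.
Balancing electrons gives n = 2.
ΔG° = −nFE° = −(2)(96485)(-1.52) = 293,314 J = +293.3 kJ.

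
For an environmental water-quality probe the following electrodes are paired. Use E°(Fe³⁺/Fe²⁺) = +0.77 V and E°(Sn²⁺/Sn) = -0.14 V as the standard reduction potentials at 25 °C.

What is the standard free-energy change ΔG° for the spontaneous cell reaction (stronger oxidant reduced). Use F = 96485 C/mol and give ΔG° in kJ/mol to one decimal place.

-175.6 kJ/mol

Fe³⁺/Fe²⁺ (E° = +0.77 V) is the cathode; Sn²⁺/Sn (E° = -0.14 V) is the anode, so E°cell = +0.91 V.
Balancing electrons gives n = 2 (lcm of 1 and 2).
ΔG° = −nFE° = −(2)(96485)(+0.91) = -175,603 J = -175.6 kJ/mol.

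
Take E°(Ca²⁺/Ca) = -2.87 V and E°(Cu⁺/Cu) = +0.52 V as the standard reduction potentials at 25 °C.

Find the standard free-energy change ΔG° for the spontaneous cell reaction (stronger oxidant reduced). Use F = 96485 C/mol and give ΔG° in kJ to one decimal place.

-654.2 kJ

Cu⁺/Cu (E° = +0.52 V) is the cathode; Ca²⁺/Ca (E° = -2.87 V) is the anode, so E°cell = +3.39 V.
Balancing electrons gives n = 2 (lcm of 1 and 2).
ΔG° = −nFE° = −(2)(96485)(+3.39) = -654,168 J = -654.2 kJ.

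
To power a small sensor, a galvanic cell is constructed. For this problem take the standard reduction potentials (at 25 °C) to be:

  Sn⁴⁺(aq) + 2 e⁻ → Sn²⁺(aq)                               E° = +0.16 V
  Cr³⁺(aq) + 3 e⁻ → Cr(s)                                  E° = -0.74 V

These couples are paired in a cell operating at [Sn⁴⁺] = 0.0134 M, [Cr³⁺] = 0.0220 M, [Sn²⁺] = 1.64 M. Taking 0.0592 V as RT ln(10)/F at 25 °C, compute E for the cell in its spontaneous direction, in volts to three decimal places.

+0.871 V

Sn⁴⁺/Sn²⁺ is the cathode (higher E°), Cr³⁺/Cr the anode: E°cell = +0.16 − (-0.74) = +0.90 V, n = 6.
Overall: 3 Sn⁴⁺(aq) + 2 Cr(s) → 3 Sn²⁺(aq) + 2 Cr³⁺(aq)
Q = [Sn²⁺]^3·[Cr³⁺]^2 / ([Sn⁴⁺]^3); log Q = 2.948.
E = E° − (0.0592/n) log Q = +0.90 − (0.0592/6)(2.948) = +0.871 V.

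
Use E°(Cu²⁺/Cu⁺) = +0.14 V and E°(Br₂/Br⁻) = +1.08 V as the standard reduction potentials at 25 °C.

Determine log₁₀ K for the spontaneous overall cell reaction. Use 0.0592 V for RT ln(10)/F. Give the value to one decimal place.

Cathode: Br₂/Br⁻; anode: Cu²⁺/Cu⁺. E°cell = +0.94 V, n = 2.
log K = nE°cell / 0.0592 = (2)(+0.94) / 0.0592 = 31.8.

31.8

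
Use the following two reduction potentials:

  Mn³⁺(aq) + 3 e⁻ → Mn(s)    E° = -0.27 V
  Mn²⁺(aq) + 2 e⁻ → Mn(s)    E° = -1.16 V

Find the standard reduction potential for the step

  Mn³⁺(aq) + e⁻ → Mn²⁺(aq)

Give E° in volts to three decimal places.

Sequential free energies add, so n₃E°₃ = n₁E°₁ + n₂E°₂.
With n₃ = 3, and the known step contributing 2×(-1.16) V, the unknown satisfies 1·E° = 3×(-0.27) − 2×(-1.16) = +1.510.
E° = +1.510 / 1 = +1.510 V.

+1.510 V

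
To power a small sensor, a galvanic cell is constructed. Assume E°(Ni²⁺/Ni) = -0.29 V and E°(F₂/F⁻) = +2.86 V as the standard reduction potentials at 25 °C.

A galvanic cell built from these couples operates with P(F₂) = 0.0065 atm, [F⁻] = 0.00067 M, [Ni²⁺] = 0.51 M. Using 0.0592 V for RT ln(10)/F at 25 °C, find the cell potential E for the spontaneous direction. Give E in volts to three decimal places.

+3.282 V

F₂/F⁻ is the cathode (higher E°), Ni²⁺/Ni the anode: E°cell = +2.86 − (-0.29) = +3.15 V, n = 2.
Overall: F₂(g) + Ni(s) → 2 F⁻(aq) + Ni²⁺(aq)
Q = [F⁻]^2·[Ni²⁺] / (P(F₂)); log Q = -4.453.
E = E° − (0.0592/n) log Q = +3.15 − (0.0592/2)(-4.453) = +3.282 V.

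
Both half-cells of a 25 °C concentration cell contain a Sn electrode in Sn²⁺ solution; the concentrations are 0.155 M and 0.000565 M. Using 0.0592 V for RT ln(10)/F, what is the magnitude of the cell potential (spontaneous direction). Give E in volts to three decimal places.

For a concentration cell E°cell = 0. The 0.155 M side is the cathode (reduction is favoured where [Sn²⁺] is higher).
With n = 2, E = −(0.0592/2) log([Sn²⁺]ₐₙ/[Sn²⁺]꜀ₐₜ) = −(0.0592/2) log(0.000565/0.155) = −(0.0592/2)(-2.438) = +0.072 V.

+0.072 V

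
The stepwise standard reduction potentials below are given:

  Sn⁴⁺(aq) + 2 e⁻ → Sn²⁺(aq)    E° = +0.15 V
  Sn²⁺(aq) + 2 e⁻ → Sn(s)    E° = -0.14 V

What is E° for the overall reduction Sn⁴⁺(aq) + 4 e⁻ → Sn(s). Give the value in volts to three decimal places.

Standard free energies of sequential steps add: ΔG°₃ = ΔG°₁ + ΔG°₂, so n₃E°₃ = n₁E°₁ + n₂E°₂.
E°₃ = (2×+0.15 + 2×-0.14) / 4 = (+0.020) / 4 = +0.005 V.

+0.005 V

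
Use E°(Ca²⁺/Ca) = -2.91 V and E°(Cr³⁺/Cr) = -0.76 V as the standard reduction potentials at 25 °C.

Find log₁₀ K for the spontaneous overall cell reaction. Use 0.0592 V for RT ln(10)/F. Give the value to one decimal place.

217.9

Cathode: Cr³⁺/Cr; anode: Ca²⁺/Ca. E°cell = +2.15 V, n = 6.
log K = nE°cell / 0.0592 = (6)(+2.15) / 0.0592 = 217.9.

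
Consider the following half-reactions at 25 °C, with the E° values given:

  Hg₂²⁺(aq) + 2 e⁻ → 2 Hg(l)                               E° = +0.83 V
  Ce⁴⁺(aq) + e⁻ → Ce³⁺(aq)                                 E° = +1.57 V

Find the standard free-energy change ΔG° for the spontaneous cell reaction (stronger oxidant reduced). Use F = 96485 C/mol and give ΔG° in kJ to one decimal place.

Ce⁴⁺/Ce³⁺ (E° = +1.57 V) is the cathode; Hg₂²⁺/Hg (E° = +0.83 V) is the anode, so E°cell = +0.74 V.
Balancing electrons gives n = 2 (lcm of 1 and 2).
ΔG° = −nFE° = −(2)(96485)(+0.74) = -142,798 J = -142.8 kJ.

-142.8 kJ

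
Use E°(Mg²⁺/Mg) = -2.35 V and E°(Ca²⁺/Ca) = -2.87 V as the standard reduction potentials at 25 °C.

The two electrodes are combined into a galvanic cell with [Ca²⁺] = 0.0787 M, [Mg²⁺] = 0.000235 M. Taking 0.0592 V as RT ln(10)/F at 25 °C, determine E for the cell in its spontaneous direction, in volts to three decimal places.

Mg²⁺/Mg is the cathode (higher E°), Ca²⁺/Ca the anode: E°cell = -2.35 − (-2.87) = +0.52 V, n = 2.
Overall: Mg²⁺(aq) + Ca(s) → Mg(s) + Ca²⁺(aq)
Q = [Ca²⁺] / ([Mg²⁺]); log Q = 2.525.
E = E° − (0.0592/n) log Q = +0.52 − (0.0592/2)(2.525) = +0.445 V.

+0.445 V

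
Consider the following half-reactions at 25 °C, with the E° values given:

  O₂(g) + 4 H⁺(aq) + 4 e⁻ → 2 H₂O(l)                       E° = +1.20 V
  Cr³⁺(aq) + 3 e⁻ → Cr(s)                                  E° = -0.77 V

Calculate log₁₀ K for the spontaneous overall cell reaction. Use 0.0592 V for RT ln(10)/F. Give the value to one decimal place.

399.3

Cathode: O₂/H₂O; anode: Cr³⁺/Cr. E°cell = +1.97 V, n = 12.
log K = nE°cell / 0.0592 = (12)(+1.97) / 0.0592 = 399.3.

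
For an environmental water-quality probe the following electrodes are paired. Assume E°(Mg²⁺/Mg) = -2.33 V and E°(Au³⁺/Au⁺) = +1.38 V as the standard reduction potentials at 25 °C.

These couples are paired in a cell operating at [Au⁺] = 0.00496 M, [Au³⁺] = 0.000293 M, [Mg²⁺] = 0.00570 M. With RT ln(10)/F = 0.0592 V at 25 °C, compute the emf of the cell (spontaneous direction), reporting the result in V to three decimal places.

Au³⁺/Au⁺ is the cathode (higher E°), Mg²⁺/Mg the anode: E°cell = +1.38 − (-2.33) = +3.71 V, n = 2.
Overall: Au³⁺(aq) + Mg(s) → Au⁺(aq) + Mg²⁺(aq)
Q = [Au⁺]·[Mg²⁺] / ([Au³⁺]); log Q = -1.016.
E = E° − (0.0592/n) log Q = +3.71 − (0.0592/2)(-1.016) = +3.740 V.

+3.740 V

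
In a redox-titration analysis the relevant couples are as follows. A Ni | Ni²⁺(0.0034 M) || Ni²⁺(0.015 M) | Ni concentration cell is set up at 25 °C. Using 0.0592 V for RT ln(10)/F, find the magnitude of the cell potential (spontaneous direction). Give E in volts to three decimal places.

For a concentration cell E°cell = 0. The 0.015 M side is the cathode (reduction is favoured where [Ni²⁺] is higher).
With n = 2, E = −(0.0592/2) log([Ni²⁺]ₐₙ/[Ni²⁺]꜀ₐₜ) = −(0.0592/2) log(0.0034/0.015) = −(0.0592/2)(-0.645) = +0.019 V.

+0.019 V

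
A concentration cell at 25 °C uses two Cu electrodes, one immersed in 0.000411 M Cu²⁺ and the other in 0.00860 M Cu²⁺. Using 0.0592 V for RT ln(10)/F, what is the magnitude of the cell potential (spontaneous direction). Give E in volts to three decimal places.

For a concentration cell E°cell = 0. The 0.00860 M side is the cathode (reduction is favoured where [Cu²⁺] is higher).
With n = 2, E = −(0.0592/2) log([Cu²⁺]ₐₙ/[Cu²⁺]꜀ₐₜ) = −(0.0592/2) log(0.000411/0.0086) = −(0.0592/2)(-1.321) = +0.039 V.

+0.039 V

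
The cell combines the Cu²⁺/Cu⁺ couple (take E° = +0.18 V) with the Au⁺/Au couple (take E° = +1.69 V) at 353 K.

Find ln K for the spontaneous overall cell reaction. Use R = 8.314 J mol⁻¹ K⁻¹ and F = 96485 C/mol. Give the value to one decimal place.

49.6

Cathode: Au⁺/Au; anode: Cu²⁺/Cu⁺. E°cell = (+1.69) − (+0.18) = +1.51 V, with n = 1.
ΔG° = −nFE° = −RT ln K, so ln K = nFE°/(RT) = (1)(96485)(+1.51) / ((8.314)(353)) = 49.642.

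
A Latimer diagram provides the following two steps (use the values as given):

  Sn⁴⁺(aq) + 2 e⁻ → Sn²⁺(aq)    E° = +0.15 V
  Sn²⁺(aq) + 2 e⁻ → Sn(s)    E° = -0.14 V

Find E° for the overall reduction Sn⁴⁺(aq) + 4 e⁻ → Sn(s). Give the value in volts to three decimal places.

Since ΔG° = −nFE° is additive over sequential reductions, n₃E°₃ = n₁E°₁ + n₂E°₂.
E°₃ = (2×+0.15 + 2×-0.14) / 4 = (+0.020) / 4 = +0.005 V.

+0.005 V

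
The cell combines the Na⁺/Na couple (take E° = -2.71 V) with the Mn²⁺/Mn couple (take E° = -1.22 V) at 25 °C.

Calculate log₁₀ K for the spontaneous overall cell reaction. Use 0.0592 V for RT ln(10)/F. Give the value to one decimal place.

50.3

Cathode: Mn²⁺/Mn; anode: Na⁺/Na. E°cell = +1.49 V, n = 2.
log K = nE°cell / 0.0592 = (2)(+1.49) / 0.0592 = 50.3.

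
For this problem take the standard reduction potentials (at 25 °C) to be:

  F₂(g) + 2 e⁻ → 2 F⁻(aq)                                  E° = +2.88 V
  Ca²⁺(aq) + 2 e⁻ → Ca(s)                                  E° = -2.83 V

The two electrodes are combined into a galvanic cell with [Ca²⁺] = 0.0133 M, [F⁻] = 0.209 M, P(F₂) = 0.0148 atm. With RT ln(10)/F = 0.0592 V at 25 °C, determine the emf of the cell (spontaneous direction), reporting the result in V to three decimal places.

F₂/F⁻ is the cathode (higher E°), Ca²⁺/Ca the anode: E°cell = +2.88 − (-2.83) = +5.71 V, n = 2.
Overall: F₂(g) + Ca(s) → 2 F⁻(aq) + Ca²⁺(aq)
Q = [F⁻]^2·[Ca²⁺] / (P(F₂)); log Q = -1.406.
E = E° − (0.0592/n) log Q = +5.71 − (0.0592/2)(-1.406) = +5.752 V.

+5.752 V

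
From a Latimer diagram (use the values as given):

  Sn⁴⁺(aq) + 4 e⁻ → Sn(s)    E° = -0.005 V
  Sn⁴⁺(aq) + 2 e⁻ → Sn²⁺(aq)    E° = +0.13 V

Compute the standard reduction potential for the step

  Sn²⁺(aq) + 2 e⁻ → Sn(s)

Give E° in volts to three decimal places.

Sequential free energies add, so n₃E°₃ = n₁E°₁ + n₂E°₂.
With n₃ = 4, and the known step contributing 2×(+0.13) V, the unknown satisfies 2·E° = 4×(-0.005) − 2×(+0.13) = -0.280.
E° = -0.280 / 2 = -0.140 V.

-0.140 V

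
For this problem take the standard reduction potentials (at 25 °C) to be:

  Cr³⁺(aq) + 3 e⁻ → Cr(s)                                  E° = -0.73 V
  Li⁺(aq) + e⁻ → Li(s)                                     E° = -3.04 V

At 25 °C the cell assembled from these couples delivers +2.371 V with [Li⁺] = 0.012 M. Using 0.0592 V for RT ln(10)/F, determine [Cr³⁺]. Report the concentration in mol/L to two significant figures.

0.0021 M

Cr³⁺/Cr is the cathode, Li⁺/Li the anode: E°cell = +2.31 V, n = 3.
Overall reaction: Cr³⁺(aq) + 3 Li(s) → Cr(s) + 3 Li⁺(aq); Q = [Li⁺]^3/[Cr³⁺]^1.
From E = E° − (0.0592/n) log Q: log Q = (E° − E)·n/0.0592 = (+2.31 − (+2.371))·3/0.0592 = -3.0912.
So 1·log[Cr³⁺] = 3·log(0.012) − log Q = -5.7625 − (-3.0912) = -2.6713; [Cr³⁺] = 10^(-2.6713) ≈ 0.0021 M.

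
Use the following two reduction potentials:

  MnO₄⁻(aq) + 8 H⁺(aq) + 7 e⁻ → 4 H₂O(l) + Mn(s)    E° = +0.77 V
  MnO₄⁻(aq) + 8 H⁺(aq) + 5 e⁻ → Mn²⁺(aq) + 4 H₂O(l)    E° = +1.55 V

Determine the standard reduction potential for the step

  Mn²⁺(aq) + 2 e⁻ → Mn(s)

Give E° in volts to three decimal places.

Sequential free energies add, so n₃E°₃ = n₁E°₁ + n₂E°₂.
With n₃ = 7, and the known step contributing 5×(+1.55) V, the unknown satisfies 2·E° = 7×(+0.77) − 5×(+1.55) = -2.360.
E° = -2.360 / 2 = -1.180 V.

-1.180 V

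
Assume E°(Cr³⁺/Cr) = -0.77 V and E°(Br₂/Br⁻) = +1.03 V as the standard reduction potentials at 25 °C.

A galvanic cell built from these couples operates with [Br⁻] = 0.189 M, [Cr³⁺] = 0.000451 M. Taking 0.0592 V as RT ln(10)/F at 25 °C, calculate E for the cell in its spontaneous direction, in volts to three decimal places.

Br₂/Br⁻ is the cathode (higher E°), Cr³⁺/Cr the anode: E°cell = +1.03 − (-0.77) = +1.80 V, n = 6.
Overall: 3 Br₂(l) + 2 Cr(s) → 6 Br⁻(aq) + 2 Cr³⁺(aq)
Q = [Br⁻]^6·[Cr³⁺]^2; log Q = -11.033.
E = E° − (0.0592/n) log Q = +1.80 − (0.0592/6)(-11.033) = +1.909 V.

+1.909 V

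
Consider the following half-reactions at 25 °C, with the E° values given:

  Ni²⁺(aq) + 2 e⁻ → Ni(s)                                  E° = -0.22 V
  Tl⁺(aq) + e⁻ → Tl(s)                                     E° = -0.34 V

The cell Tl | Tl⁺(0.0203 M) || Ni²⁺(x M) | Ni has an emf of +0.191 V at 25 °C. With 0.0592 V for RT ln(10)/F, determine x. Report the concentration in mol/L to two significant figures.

0.10 M

Ni²⁺/Ni is the cathode, Tl⁺/Tl the anode: E°cell = +0.12 V, n = 2.
Overall reaction: Ni²⁺(aq) + 2 Tl(s) → Ni(s) + 2 Tl⁺(aq); Q = [Tl⁺]^2/[Ni²⁺]^1.
From E = E° − (0.0592/n) log Q: log Q = (E° − E)·n/0.0592 = (+0.12 − (+0.191))·2/0.0592 = -2.3986.
So 1·log[Ni²⁺] = 2·log(0.0203) − log Q = -3.3850 − (-2.3986) = -0.9864; [Ni²⁺] = 10^(-0.9864) ≈ 0.10 M.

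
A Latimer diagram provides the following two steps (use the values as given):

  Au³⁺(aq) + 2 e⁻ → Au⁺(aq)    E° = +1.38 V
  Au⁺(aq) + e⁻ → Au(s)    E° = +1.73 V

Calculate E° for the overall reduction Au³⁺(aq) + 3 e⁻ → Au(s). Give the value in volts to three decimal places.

+1.497 V

Adding the free-energy changes (−nFE°) of the two steps gives −n₃FE°₃ = −n₁FE°₁ − n₂FE°₂.
E°₃ = (2×+1.38 + 1×+1.73) / 3 = (+4.490) / 3 = +1.497 V.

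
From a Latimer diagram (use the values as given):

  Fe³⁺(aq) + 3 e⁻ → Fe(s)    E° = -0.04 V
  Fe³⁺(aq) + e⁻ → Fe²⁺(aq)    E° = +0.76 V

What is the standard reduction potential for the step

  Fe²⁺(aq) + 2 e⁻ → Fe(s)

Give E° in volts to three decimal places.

-0.440 V

Sequential free energies add, so n₃E°₃ = n₁E°₁ + n₂E°₂.
With n₃ = 3, and the known step contributing 1×(+0.76) V, the unknown satisfies 2·E° = 3×(-0.04) − 1×(+0.76) = -0.880.
E° = -0.880 / 2 = -0.440 V.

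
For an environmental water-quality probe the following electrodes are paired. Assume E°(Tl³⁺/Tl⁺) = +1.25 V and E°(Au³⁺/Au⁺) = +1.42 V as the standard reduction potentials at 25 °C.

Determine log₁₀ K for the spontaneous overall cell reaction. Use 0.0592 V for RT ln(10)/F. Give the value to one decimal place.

Cathode: Au³⁺/Au⁺; anode: Tl³⁺/Tl⁺. E°cell = +0.17 V, n = 2.
log K = nE°cell / 0.0592 = (2)(+0.17) / 0.0592 = 5.7.

5.7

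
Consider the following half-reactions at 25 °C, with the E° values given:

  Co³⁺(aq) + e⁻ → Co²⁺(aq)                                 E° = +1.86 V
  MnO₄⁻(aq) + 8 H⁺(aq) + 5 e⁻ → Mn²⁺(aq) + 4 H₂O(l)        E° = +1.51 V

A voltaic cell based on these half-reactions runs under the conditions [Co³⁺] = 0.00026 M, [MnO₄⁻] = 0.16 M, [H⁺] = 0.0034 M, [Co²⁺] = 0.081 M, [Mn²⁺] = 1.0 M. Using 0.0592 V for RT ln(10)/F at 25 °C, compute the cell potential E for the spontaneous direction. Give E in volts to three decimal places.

+0.446 V

Co³⁺/Co²⁺ is the cathode (higher E°), MnO₄⁻/Mn²⁺ the anode: E°cell = +1.86 − (+1.51) = +0.35 V, n = 5.
Overall: 5 Co³⁺(aq) + Mn²⁺(aq) + 4 H₂O(l) → 5 Co²⁺(aq) + MnO₄⁻(aq) + 8 H⁺(aq)
Q = [Co²⁺]^5·[MnO₄⁻]·[H⁺]^8 / ([Co³⁺]^5·[Mn²⁺]); log Q = -8.076.
E = E° − (0.0592/n) log Q = +0.35 − (0.0592/5)(-8.076) = +0.446 V.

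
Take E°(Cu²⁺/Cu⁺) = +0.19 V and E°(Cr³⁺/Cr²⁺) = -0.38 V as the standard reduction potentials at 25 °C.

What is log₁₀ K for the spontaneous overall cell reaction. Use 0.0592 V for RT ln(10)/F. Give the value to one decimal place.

Cathode: Cu²⁺/Cu⁺; anode: Cr³⁺/Cr²⁺. E°cell = +0.57 V, n = 1.
log K = nE°cell / 0.0592 = (1)(+0.57) / 0.0592 = 9.6.

9.6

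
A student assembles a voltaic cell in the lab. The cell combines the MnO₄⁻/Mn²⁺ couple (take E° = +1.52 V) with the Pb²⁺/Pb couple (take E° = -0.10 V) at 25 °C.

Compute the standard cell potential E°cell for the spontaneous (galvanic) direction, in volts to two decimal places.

+1.62 V

The MnO₄⁻/Mn²⁺ couple has the higher reduction potential, so it is the cathode; Pb²⁺/Pb is oxidised at the anode.
E°cell = E°(cathode) − E°(anode) = (+1.52) − (-0.10) = +1.62 V.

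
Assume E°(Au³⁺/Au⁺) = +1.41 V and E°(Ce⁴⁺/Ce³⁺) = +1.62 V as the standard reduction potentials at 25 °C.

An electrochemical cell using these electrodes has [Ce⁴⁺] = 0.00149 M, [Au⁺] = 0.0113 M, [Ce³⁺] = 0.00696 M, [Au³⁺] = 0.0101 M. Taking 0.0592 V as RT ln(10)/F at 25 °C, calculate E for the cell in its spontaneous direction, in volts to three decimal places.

Ce⁴⁺/Ce³⁺ is the cathode (higher E°), Au³⁺/Au⁺ the anode: E°cell = +1.62 − (+1.41) = +0.21 V, n = 2.
Overall: 2 Ce⁴⁺(aq) + Au⁺(aq) → 2 Ce³⁺(aq) + Au³⁺(aq)
Q = [Ce³⁺]^2·[Au³⁺] / ([Ce⁴⁺]^2·[Au⁺]); log Q = 1.290.
E = E° − (0.0592/n) log Q = +0.21 − (0.0592/2)(1.290) = +0.172 V.

+0.172 V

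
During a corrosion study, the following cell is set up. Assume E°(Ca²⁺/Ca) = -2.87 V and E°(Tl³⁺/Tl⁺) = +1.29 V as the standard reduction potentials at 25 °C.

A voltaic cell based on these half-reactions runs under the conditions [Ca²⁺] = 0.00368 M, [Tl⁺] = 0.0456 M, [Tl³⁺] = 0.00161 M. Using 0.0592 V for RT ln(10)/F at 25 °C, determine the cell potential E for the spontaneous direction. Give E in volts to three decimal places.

Tl³⁺/Tl⁺ is the cathode (higher E°), Ca²⁺/Ca the anode: E°cell = +1.29 − (-2.87) = +4.16 V, n = 2.
Overall: Tl³⁺(aq) + Ca(s) → Tl⁺(aq) + Ca²⁺(aq)
Q = [Tl⁺]·[Ca²⁺] / ([Tl³⁺]); log Q = -0.982.
E = E° − (0.0592/n) log Q = +4.16 − (0.0592/2)(-0.982) = +4.189 V.

+4.189 V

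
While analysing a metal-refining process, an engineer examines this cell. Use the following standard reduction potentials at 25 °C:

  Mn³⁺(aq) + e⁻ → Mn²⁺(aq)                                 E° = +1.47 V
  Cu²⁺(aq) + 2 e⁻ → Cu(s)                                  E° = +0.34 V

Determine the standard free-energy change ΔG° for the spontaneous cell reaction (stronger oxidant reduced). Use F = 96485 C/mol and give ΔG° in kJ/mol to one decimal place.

Mn³⁺/Mn²⁺ (E° = +1.47 V) is the cathode; Cu²⁺/Cu (E° = +0.34 V) is the anode, so E°cell = +1.13 V.
Balancing electrons gives n = 2 (lcm of 1 and 2).
ΔG° = −nFE° = −(2)(96485)(+1.13) = -218,056 J = -218.1 kJ/mol.

-218.1 kJ/mol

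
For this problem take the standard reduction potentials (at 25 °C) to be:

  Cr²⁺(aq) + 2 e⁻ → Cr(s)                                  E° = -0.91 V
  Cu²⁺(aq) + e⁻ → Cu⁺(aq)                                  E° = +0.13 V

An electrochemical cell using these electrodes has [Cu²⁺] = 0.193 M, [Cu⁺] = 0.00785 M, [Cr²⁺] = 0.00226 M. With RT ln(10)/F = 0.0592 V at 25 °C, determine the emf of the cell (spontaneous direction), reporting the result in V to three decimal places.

+1.201 V

Cu²⁺/Cu⁺ is the cathode (higher E°), Cr²⁺/Cr the anode: E°cell = +0.13 − (-0.91) = +1.04 V, n = 2.
Overall: 2 Cu²⁺(aq) + Cr(s) → 2 Cu⁺(aq) + Cr²⁺(aq)
Q = [Cu⁺]^2·[Cr²⁺] / ([Cu²⁺]^2); log Q = -5.427.
E = E° − (0.0592/n) log Q = +1.04 − (0.0592/2)(-5.427) = +1.201 V.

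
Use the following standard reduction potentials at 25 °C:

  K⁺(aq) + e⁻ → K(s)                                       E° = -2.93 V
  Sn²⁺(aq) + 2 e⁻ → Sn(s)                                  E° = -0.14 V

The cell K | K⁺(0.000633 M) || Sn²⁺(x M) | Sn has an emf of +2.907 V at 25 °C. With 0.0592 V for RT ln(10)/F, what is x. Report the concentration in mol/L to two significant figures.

Sn²⁺/Sn is the cathode, K⁺/K the anode: E°cell = +2.79 V, n = 2.
Overall reaction: Sn²⁺(aq) + 2 K(s) → Sn(s) + 2 K⁺(aq); Q = [K⁺]^2/[Sn²⁺]^1.
From E = E° − (0.0592/n) log Q: log Q = (E° − E)·n/0.0592 = (+2.79 − (+2.907))·2/0.0592 = -3.9527.
So 1·log[Sn²⁺] = 2·log(0.000633) − log Q = -6.3972 − (-3.9527) = -2.4445; [Sn²⁺] = 10^(-2.4445) ≈ 0.0036 M.

0.0036 M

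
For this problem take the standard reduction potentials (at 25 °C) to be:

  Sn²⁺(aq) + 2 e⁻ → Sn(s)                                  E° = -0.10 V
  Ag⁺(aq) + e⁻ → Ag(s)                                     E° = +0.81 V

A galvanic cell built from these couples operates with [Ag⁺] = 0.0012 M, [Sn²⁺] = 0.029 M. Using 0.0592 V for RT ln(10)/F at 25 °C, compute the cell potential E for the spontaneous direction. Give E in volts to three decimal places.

+0.783 V

Ag⁺/Ag is the cathode (higher E°), Sn²⁺/Sn the anode: E°cell = +0.81 − (-0.10) = +0.91 V, n = 2.
Overall: 2 Ag⁺(aq) + Sn(s) → 2 Ag(s) + Sn²⁺(aq)
Q = [Sn²⁺] / ([Ag⁺]^2); log Q = 4.304.
E = E° − (0.0592/n) log Q = +0.91 − (0.0592/2)(4.304) = +0.783 V.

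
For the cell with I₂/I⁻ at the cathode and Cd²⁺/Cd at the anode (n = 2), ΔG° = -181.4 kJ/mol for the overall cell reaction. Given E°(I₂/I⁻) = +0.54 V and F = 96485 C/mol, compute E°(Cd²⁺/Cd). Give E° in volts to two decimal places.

-0.40 V

E°cell = −ΔG°/(nF) = −(-181.4×10³)/((2)(96485)) = +0.940 V.
Since I₂/I⁻ is the cathode and Cd²⁺/Cd the anode, E°cell = E°(I₂/I⁻) − E°(Cd²⁺/Cd).
So E°(Cd²⁺/Cd) = E°(I₂/I⁻) − E°cell = (+0.54) − (+0.940) = -0.40 V.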